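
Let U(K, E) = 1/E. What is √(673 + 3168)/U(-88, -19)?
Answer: -19*√3841 ≈ -1177.5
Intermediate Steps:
√(673 + 3168)/U(-88, -19) = √(673 + 3168)/(1/(-19)) = √3841/(-1/19) = √3841*(-19) = -19*√3841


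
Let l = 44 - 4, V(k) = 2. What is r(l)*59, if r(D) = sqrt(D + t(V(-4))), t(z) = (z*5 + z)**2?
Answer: 118*sqrt(46) ≈ 800.31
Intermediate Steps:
t(z) = 36*z**2 (t(z) = (5*z + z)**2 = (6*z)**2 = 36*z**2)
l = 40 (l = 44 - 1*4 = 44 - 4 = 40)
r(D) = sqrt(144 + D) (r(D) = sqrt(D + 36*2**2) = sqrt(D + 36*4) = sqrt(D + 144) = sqrt(144 + D))
r(l)*59 = sqrt(144 + 40)*59 = sqrt(184)*59 = (2*sqrt(46))*59 = 118*sqrt(46)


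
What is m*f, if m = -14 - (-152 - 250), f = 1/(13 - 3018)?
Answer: -388/3005 ≈ -0.12912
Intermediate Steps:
f = -1/3005 (f = 1/(-3005) = -1/3005 ≈ -0.00033278)
m = 388 (m = -14 - 1*(-402) = -14 + 402 = 388)
m*f = 388*(-1/3005) = -388/3005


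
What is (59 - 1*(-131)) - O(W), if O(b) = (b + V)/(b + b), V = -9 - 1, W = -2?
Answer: 187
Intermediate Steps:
V = -10
O(b) = (-10 + b)/(2*b) (O(b) = (b - 10)/(b + b) = (-10 + b)/((2*b)) = (-10 + b)*(1/(2*b)) = (-10 + b)/(2*b))
(59 - 1*(-131)) - O(W) = (59 - 1*(-131)) - (-10 - 2)/(2*(-2)) = (59 + 131) - (-1)*(-12)/(2*2) = 190 - 1*3 = 190 - 3 = 187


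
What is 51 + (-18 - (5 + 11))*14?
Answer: -425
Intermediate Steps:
51 + (-18 - (5 + 11))*14 = 51 + (-18 - 1*16)*14 = 51 + (-18 - 16)*14 = 51 - 34*14 = 51 - 476 = -425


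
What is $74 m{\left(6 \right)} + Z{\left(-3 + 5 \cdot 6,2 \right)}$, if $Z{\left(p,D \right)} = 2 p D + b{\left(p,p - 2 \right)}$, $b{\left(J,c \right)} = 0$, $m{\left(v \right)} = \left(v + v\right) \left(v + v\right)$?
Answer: $10764$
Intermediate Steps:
$m{\left(v \right)} = 4 v^{2}$ ($m{\left(v \right)} = 2 v 2 v = 4 v^{2}$)
$Z{\left(p,D \right)} = 2 D p$ ($Z{\left(p,D \right)} = 2 p D + 0 = 2 D p + 0 = 2 D p$)
$74 m{\left(6 \right)} + Z{\left(-3 + 5 \cdot 6,2 \right)} = 74 \cdot 4 \cdot 6^{2} + 2 \cdot 2 \left(-3 + 5 \cdot 6\right) = 74 \cdot 4 \cdot 36 + 2 \cdot 2 \left(-3 + 30\right) = 74 \cdot 144 + 2 \cdot 2 \cdot 27 = 10656 + 108 = 10764$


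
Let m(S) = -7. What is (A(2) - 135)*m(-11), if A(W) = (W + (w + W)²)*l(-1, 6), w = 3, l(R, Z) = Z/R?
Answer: 2079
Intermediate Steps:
A(W) = -6*W - 6*(3 + W)² (A(W) = (W + (3 + W)²)*(6/(-1)) = (W + (3 + W)²)*(6*(-1)) = (W + (3 + W)²)*(-6) = -6*W - 6*(3 + W)²)
(A(2) - 135)*m(-11) = ((-6*2 - 6*(3 + 2)²) - 135)*(-7) = ((-12 - 6*5²) - 135)*(-7) = ((-12 - 6*25) - 135)*(-7) = ((-12 - 150) - 135)*(-7) = (-162 - 135)*(-7) = -297*(-7) = 2079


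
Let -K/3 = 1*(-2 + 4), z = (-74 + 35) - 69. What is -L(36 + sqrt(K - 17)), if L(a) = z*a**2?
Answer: 137484 + 7776*I*sqrt(23) ≈ 1.3748e+5 + 37292.0*I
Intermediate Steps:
z = -108 (z = -39 - 69 = -108)
K = -6 (K = -3*(-2 + 4) = -3*2 = -6)
L(a) = -108*a**2
-L(36 + sqrt(K - 17)) = -(-108)*(36 + sqrt(-6 - 17))**2 = -(-108)*(36 + sqrt(-23))**2 = -(-108)*(36 + I*sqrt(23))**2 = 108*(36 + I*sqrt(23))**2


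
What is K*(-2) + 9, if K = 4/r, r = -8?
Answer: 10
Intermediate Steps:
K = -½ (K = 4/(-8) = 4*(-⅛) = -½ ≈ -0.50000)
K*(-2) + 9 = -½*(-2) + 9 = 1 + 9 = 10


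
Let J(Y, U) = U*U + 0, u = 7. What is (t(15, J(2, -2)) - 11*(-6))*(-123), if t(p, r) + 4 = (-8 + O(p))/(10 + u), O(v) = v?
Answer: -130503/17 ≈ -7676.6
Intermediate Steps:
J(Y, U) = U² (J(Y, U) = U² + 0 = U²)
t(p, r) = -76/17 + p/17 (t(p, r) = -4 + (-8 + p)/(10 + 7) = -4 + (-8 + p)/17 = -4 + (-8 + p)*(1/17) = -4 + (-8/17 + p/17) = -76/17 + p/17)
(t(15, J(2, -2)) - 11*(-6))*(-123) = ((-76/17 + (1/17)*15) - 11*(-6))*(-123) = ((-76/17 + 15/17) + 66)*(-123) = (-61/17 + 66)*(-123) = (1061/17)*(-123) = -130503/17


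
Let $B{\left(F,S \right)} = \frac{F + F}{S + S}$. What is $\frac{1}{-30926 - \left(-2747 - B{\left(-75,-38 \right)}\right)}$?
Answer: $- \frac{38}{1070727} \approx -3.549 \cdot 10^{-5}$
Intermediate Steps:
$B{\left(F,S \right)} = \frac{F}{S}$ ($B{\left(F,S \right)} = \frac{2 F}{2 S} = 2 F \frac{1}{2 S} = \frac{F}{S}$)
$\frac{1}{-30926 - \left(-2747 - B{\left(-75,-38 \right)}\right)} = \frac{1}{-30926 + \left(\left(\left(\left(6429 - \frac{75}{-38}\right) + 5740\right) - 11705\right) + 2283\right)} = \frac{1}{-30926 + \left(\left(\left(\left(6429 - - \frac{75}{38}\right) + 5740\right) - 11705\right) + 2283\right)} = \frac{1}{-30926 + \left(\left(\left(\left(6429 + \frac{75}{38}\right) + 5740\right) - 11705\right) + 2283\right)} = \frac{1}{-30926 + \left(\left(\left(\frac{244377}{38} + 5740\right) - 11705\right) + 2283\right)} = \frac{1}{-30926 + \left(\left(\frac{462497}{38} - 11705\right) + 2283\right)} = \frac{1}{-30926 + \left(\frac{17707}{38} + 2283\right)} = \frac{1}{-30926 + \frac{104461}{38}} = \frac{1}{- \frac{1070727}{38}} = - \frac{38}{1070727}$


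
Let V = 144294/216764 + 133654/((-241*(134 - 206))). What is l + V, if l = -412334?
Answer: -193859479209101/470161116 ≈ -4.1233e+5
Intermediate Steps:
V = 3934395643/470161116 (V = 144294*(1/216764) + 133654/((-241*(-72))) = 72147/108382 + 133654/17352 = 72147/108382 + 133654*(1/17352) = 72147/108382 + 66827/8676 = 3934395643/470161116 ≈ 8.3682)
l + V = -412334 + 3934395643/470161116 = -193859479209101/470161116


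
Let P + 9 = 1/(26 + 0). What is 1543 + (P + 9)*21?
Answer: 40139/26 ≈ 1543.8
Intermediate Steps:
P = -233/26 (P = -9 + 1/(26 + 0) = -9 + 1/26 = -233/26 ≈ -8.9615)
1543 + (P + 9)*21 = 1543 + (-233/26 + 9)*21 = 1543 + (1/26)*21 = 1543 + 21/26 = 40139/26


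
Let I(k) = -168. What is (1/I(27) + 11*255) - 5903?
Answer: -520465/168 ≈ -3098.0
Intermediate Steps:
(1/I(27) + 11*255) - 5903 = (1/(-168) + 11*255) - 5903 = (-1/168 + 2805) - 5903 = 471239/168 - 5903 = -520465/168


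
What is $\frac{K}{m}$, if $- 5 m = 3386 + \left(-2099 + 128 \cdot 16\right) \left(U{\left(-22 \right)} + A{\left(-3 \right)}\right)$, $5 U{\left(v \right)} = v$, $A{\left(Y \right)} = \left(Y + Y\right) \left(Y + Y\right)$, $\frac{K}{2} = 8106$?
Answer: $- \frac{101325}{2218} \approx -45.683$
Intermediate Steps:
$K = 16212$ ($K = 2 \cdot 8106 = 16212$)
$A{\left(Y \right)} = 4 Y^{2}$ ($A{\left(Y \right)} = 2 Y 2 Y = 4 Y^{2}$)
$U{\left(v \right)} = \frac{v}{5}$
$m = - \frac{8872}{25}$ ($m = - \frac{3386 + \left(-2099 + 128 \cdot 16\right) \left(\frac{1}{5} \left(-22\right) + 4 \left(-3\right)^{2}\right)}{5} = - \frac{3386 + \left(-2099 + 2048\right) \left(- \frac{22}{5} + 4 \cdot 9\right)}{5} = - \frac{3386 - 51 \left(- \frac{22}{5} + 36\right)}{5} = - \frac{3386 - \frac{8058}{5}}{5} = \left(- \frac{1}{5}\right) \frac{8872}{5} = - \frac{8872}{25} \approx -354.88$)
$\frac{K}{m} = \frac{16212}{- \frac{8872}{25}} = 16212 \left(- \frac{25}{8872}\right) = - \frac{101325}{2218}$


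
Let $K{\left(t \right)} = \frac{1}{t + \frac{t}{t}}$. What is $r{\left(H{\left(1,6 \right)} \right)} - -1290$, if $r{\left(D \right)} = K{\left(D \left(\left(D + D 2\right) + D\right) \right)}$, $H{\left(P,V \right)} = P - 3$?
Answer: $\frac{21931}{17} \approx 1290.1$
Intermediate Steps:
$K{\left(t \right)} = \frac{1}{1 + t}$ ($K{\left(t \right)} = \frac{1}{t + 1} = \frac{1}{1 + t}$)
$H{\left(P,V \right)} = -3 + P$ ($H{\left(P,V \right)} = P - 3 = -3 + P$)
$r{\left(D \right)} = \frac{1}{1 + 4 D^{2}}$ ($r{\left(D \right)} = \frac{1}{1 + D \left(\left(D + D 2\right) + D\right)} = \frac{1}{1 + D \left(\left(D + 2 D\right) + D\right)} = \frac{1}{1 + D \left(3 D + D\right)} = \frac{1}{1 + D 4 D} = \frac{1}{1 + 4 D^{2}}$)
$r{\left(H{\left(1,6 \right)} \right)} - -1290 = \frac{1}{1 + 4 \left(-3 + 1\right)^{2}} - -1290 = \frac{1}{1 + 4 \left(-2\right)^{2}} + 1290 = \frac{1}{1 + 4 \cdot 4} + 1290 = \frac{1}{1 + 16} + 1290 = \frac{1}{17} + 1290 = \frac{21931}{17}$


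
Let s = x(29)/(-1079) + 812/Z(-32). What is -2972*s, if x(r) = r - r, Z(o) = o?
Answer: 150829/2 ≈ 75415.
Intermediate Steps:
x(r) = 0
s = -203/8 (s = 0/(-1079) + 812/(-32) = 0*(-1/1079) + 812*(-1/32) = 0 - 203/8 = -203/8 ≈ -25.375)
-2972*s = -2972*(-203/8) = 150829/2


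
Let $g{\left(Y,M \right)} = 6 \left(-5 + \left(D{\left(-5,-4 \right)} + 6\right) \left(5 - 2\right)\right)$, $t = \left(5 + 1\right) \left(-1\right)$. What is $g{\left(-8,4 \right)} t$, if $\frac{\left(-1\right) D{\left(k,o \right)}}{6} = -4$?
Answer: $-3060$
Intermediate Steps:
$t = -6$ ($t = 6 \left(-1\right) = -6$)
$D{\left(k,o \right)} = 24$ ($D{\left(k,o \right)} = \left(-6\right) \left(-4\right) = 24$)
$g{\left(Y,M \right)} = 510$ ($g{\left(Y,M \right)} = 6 \left(-5 + \left(24 + 6\right) \left(5 - 2\right)\right) = 6 \left(-5 + 30 \cdot 3\right) = 6 \left(-5 + 90\right) = 6 \cdot 85 = 510$)
$g{\left(-8,4 \right)} t = 510 \left(-6\right) = -3060$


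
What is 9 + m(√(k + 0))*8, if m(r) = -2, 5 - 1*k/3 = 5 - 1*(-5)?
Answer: -7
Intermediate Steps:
k = -15 (k = 15 - 3*(5 - 1*(-5)) = 15 - 3*(5 + 5) = 15 - 3*10 = 15 - 30 = -15)
9 + m(√(k + 0))*8 = 9 - 2*8 = 9 - 16 = -7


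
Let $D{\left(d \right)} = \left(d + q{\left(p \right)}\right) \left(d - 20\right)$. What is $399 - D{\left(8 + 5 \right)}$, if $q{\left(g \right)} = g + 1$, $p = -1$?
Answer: $490$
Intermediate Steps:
$q{\left(g \right)} = 1 + g$
$D{\left(d \right)} = d \left(-20 + d\right)$ ($D{\left(d \right)} = \left(d + \left(1 - 1\right)\right) \left(d - 20\right) = \left(d + 0\right) \left(-20 + d\right) = d \left(-20 + d\right)$)
$399 - D{\left(8 + 5 \right)} = 399 - \left(8 + 5\right) \left(-20 + \left(8 + 5\right)\right) = 399 - 13 \left(-20 + 13\right) = 399 - 13 \left(-7\right) = 399 - -91 = 399 + 91 = 490$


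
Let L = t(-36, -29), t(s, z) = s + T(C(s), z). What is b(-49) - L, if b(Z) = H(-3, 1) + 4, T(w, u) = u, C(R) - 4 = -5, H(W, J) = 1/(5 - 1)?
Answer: 277/4 ≈ 69.250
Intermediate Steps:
H(W, J) = ¼ (H(W, J) = 1/4 = ¼)
C(R) = -1 (C(R) = 4 - 5 = -1)
t(s, z) = s + z
L = -65 (L = -36 - 29 = -65)
b(Z) = 17/4 (b(Z) = ¼ + 4 = 17/4)
b(-49) - L = 17/4 - 1*(-65) = 17/4 + 65 = 277/4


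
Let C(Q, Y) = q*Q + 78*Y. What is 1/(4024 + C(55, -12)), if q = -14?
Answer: 1/2318 ≈ 0.00043141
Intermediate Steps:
C(Q, Y) = -14*Q + 78*Y
1/(4024 + C(55, -12)) = 1/(4024 + (-14*55 + 78*(-12))) = 1/(4024 + (-770 - 936)) = 1/(4024 - 1706) = 1/2318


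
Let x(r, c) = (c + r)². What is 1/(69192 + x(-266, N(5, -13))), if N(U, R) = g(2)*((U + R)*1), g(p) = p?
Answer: 1/148716 ≈ 6.7242e-6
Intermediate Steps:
N(U, R) = 2*R + 2*U (N(U, R) = 2*((U + R)*1) = 2*((R + U)*1) = 2*(R + U) = 2*R + 2*U)
1/(69192 + x(-266, N(5, -13))) = 1/(69192 + ((2*(-13) + 2*5) - 266)²) = 1/(69192 + ((-26 + 10) - 266)²) = 1/(69192 + (-16 - 266)²) = 1/(69192 + (-282)²) = 1/(69192 + 79524) = 1/148716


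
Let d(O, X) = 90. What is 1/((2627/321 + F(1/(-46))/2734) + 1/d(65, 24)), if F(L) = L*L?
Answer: 27855468360/228273109339 ≈ 0.12203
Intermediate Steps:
F(L) = L**2
1/((2627/321 + F(1/(-46))/2734) + 1/d(65, 24)) = 1/((2627/321 + (1/(-46))**2/2734) + 1/90) = 1/((2627*(1/321) + (-1/46)**2*(1/2734)) + 1/90) = 1/((2627/321 + (1/2116)*(1/2734)) + 1/90) = 1/((2627/321 + 1/5785144) + 1/90) = 1/(15197573609/1857031224 + 1/90) = 1/(228273109339/27855468360) = 27855468360/228273109339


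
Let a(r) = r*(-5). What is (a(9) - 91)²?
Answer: 18496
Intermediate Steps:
a(r) = -5*r
(a(9) - 91)² = (-5*9 - 91)² = (-45 - 91)² = (-136)² = 18496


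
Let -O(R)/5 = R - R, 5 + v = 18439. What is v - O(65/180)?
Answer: 18434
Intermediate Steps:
v = 18434 (v = -5 + 18439 = 18434)
O(R) = 0 (O(R) = -5*(R - R) = -5*0 = 0)
v - O(65/180) = 18434 - 1*0 = 18434 + 0 = 18434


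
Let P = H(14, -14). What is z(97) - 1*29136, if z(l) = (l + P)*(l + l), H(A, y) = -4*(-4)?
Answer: -7214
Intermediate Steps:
H(A, y) = 16
P = 16
z(l) = 2*l*(16 + l) (z(l) = (l + 16)*(l + l) = (16 + l)*(2*l) = 2*l*(16 + l))
z(97) - 1*29136 = 2*97*(16 + 97) - 1*29136 = 2*97*113 - 29136 = 21922 - 29136 = -7214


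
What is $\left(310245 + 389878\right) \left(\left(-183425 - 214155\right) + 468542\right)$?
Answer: $49682128326$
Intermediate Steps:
$\left(310245 + 389878\right) \left(\left(-183425 - 214155\right) + 468542\right) = 700123 \left(-397580 + 468542\right) = 700123 \cdot 70962 = 49682128326$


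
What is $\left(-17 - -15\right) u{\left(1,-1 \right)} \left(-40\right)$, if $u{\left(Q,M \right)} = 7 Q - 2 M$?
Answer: $720$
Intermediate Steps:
$u{\left(Q,M \right)} = - 2 M + 7 Q$
$\left(-17 - -15\right) u{\left(1,-1 \right)} \left(-40\right) = \left(-17 - -15\right) \left(\left(-2\right) \left(-1\right) + 7 \cdot 1\right) \left(-40\right) = \left(-17 + 15\right) \left(2 + 7\right) \left(-40\right) = \left(-2\right) 9 \left(-40\right) = \left(-18\right) \left(-40\right) = 720$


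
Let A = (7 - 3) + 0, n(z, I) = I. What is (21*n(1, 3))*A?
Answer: 252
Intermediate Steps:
A = 4 (A = 4 + 0 = 4)
(21*n(1, 3))*A = (21*3)*4 = 63*4 = 252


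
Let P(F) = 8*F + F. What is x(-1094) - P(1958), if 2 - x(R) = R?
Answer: -16526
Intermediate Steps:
x(R) = 2 - R
P(F) = 9*F
x(-1094) - P(1958) = (2 - 1*(-1094)) - 9*1958 = (2 + 1094) - 1*17622 = 1096 - 17622 = -16526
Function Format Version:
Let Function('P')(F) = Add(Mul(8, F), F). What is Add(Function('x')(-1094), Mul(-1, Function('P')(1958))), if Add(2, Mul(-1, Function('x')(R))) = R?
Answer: -16526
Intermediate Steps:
Function('x')(R) = Add(2, Mul(-1, R))
Function('P')(F) = Mul(9, F)
Add(Function('x')(-1094), Mul(-1, Function('P')(1958))) = Add(Add(2, Mul(-1, -1094)), Mul(-1, Mul(9, 1958))) = Add(Add(2, 1094), Mul(-1, 17622)) = Add(1096, -17622) = -16526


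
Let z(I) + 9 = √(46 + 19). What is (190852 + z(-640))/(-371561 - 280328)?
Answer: -190843/651889 - √65/651889 ≈ -0.29277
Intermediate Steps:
z(I) = -9 + √65 (z(I) = -9 + √(46 + 19) = -9 + √65)
(190852 + z(-640))/(-371561 - 280328) = (190852 + (-9 + √65))/(-371561 - 280328) = (190843 + √65)/(-651889) = (190843 + √65)*(-1/651889) = -190843/651889 - √65/651889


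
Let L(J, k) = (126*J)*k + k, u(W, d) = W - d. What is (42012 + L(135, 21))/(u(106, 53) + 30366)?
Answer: 399243/30419 ≈ 13.125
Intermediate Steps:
L(J, k) = k + 126*J*k (L(J, k) = 126*J*k + k = k + 126*J*k)
(42012 + L(135, 21))/(u(106, 53) + 30366) = (42012 + 21*(1 + 126*135))/((106 - 1*53) + 30366) = (42012 + 21*(1 + 17010))/((106 - 53) + 30366) = (42012 + 21*17011)/(53 + 30366) = (42012 + 357231)/30419 = 399243*(1/30419) = 399243/30419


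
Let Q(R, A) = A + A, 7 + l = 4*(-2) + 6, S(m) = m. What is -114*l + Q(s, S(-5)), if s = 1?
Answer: 1016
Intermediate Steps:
l = -9 (l = -7 + (4*(-2) + 6) = -7 + (-8 + 6) = -7 - 2 = -9)
Q(R, A) = 2*A
-114*l + Q(s, S(-5)) = -114*(-9) + 2*(-5) = 1026 - 10 = 1016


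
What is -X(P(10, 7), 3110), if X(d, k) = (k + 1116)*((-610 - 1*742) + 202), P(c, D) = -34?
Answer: 4859900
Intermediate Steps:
X(d, k) = -1283400 - 1150*k (X(d, k) = (1116 + k)*((-610 - 742) + 202) = (1116 + k)*(-1352 + 202) = (1116 + k)*(-1150) = -1283400 - 1150*k)
-X(P(10, 7), 3110) = -(-1283400 - 1150*3110) = -(-1283400 - 3576500) = -1*(-4859900) = 4859900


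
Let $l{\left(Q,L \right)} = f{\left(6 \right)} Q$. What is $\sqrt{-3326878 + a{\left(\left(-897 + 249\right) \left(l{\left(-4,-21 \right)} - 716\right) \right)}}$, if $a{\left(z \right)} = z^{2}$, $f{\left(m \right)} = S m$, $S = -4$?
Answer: $\sqrt{161407770722} \approx 4.0176 \cdot 10^{5}$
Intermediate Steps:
$f{\left(m \right)} = - 4 m$
$l{\left(Q,L \right)} = - 24 Q$ ($l{\left(Q,L \right)} = \left(-4\right) 6 Q = - 24 Q$)
$\sqrt{-3326878 + a{\left(\left(-897 + 249\right) \left(l{\left(-4,-21 \right)} - 716\right) \right)}} = \sqrt{-3326878 + \left(\left(-897 + 249\right) \left(\left(-24\right) \left(-4\right) - 716\right)\right)^{2}} = \sqrt{-3326878 + \left(- 648 \left(96 - 716\right)\right)^{2}} = \sqrt{-3326878 + \left(\left(-648\right) \left(-620\right)\right)^{2}} = \sqrt{-3326878 + 401760^{2}} = \sqrt{-3326878 + 161411097600} = \sqrt{161407770722}$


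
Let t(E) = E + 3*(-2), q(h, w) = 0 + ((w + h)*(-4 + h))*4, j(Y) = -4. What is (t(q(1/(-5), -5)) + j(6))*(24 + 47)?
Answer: 137314/25 ≈ 5492.6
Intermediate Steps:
q(h, w) = 4*(-4 + h)*(h + w) (q(h, w) = 0 + ((h + w)*(-4 + h))*4 = 0 + ((-4 + h)*(h + w))*4 = 0 + 4*(-4 + h)*(h + w) = 4*(-4 + h)*(h + w))
t(E) = -6 + E (t(E) = E - 6 = -6 + E)
(t(q(1/(-5), -5)) + j(6))*(24 + 47) = ((-6 + (-16/(-5) - 16*(-5) + 4*(1/(-5))² + 4*(-5)/(-5))) - 4)*(24 + 47) = ((-6 + (-16*(-⅕) + 80 + 4*(-⅕)² + 4*(-⅕)*(-5))) - 4)*71 = ((-6 + (16/5 + 80 + 4*(1/25) + 4)) - 4)*71 = ((-6 + (16/5 + 80 + 4/25 + 4)) - 4)*71 = ((-6 + 2184/25) - 4)*71 = (2034/25 - 4)*71 = (1934/25)*71 = 137314/25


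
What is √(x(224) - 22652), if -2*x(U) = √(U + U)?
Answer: 2*√(-5663 - √7) ≈ 150.54*I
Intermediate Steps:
x(U) = -√2*√U/2 (x(U) = -√(U + U)/2 = -√2*√U/2)
√(x(224) - 22652) = √(-√2*√224/2 - 22652) = √(-√2*4*√14/2 - 22652) = √(-4*√7 - 22652) = √(-22652 - 4*√7)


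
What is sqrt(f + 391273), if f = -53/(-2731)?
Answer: 6*sqrt(81062650786)/2731 ≈ 625.52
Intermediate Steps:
f = 53/2731 (f = -53*(-1/2731) = 53/2731 ≈ 0.019407)
sqrt(f + 391273) = sqrt(53/2731 + 391273) = sqrt(1068566616/2731) = 6*sqrt(81062650786)/2731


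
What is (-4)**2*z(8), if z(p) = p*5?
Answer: 640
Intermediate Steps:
z(p) = 5*p
(-4)**2*z(8) = (-4)**2*(5*8) = 16*40 = 640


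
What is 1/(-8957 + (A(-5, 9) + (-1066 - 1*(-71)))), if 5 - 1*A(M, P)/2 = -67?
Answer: -1/9808 ≈ -0.00010196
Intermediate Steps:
A(M, P) = 144 (A(M, P) = 10 - 2*(-67) = 10 + 134 = 144)
1/(-8957 + (A(-5, 9) + (-1066 - 1*(-71)))) = 1/(-8957 + (144 + (-1066 - 1*(-71)))) = 1/(-8957 + (144 + (-1066 + 71))) = 1/(-8957 + (144 - 995)) = 1/(-8957 - 851) = 1/(-9808) = -1/9808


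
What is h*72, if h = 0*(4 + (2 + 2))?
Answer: 0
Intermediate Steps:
h = 0 (h = 0*(4 + 4) = 0*8 = 0)
h*72 = 0*72 = 0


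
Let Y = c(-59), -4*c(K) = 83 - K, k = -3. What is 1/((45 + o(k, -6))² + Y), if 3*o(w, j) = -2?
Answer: 18/34739 ≈ 0.00051815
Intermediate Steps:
o(w, j) = -⅔ (o(w, j) = (⅓)*(-2) = -⅔)
c(K) = -83/4 + K/4 (c(K) = -(83 - K)/4 = -83/4 + K/4)
Y = -71/2 (Y = -83/4 + (¼)*(-59) = -83/4 - 59/4 = -71/2 ≈ -35.500)
1/((45 + o(k, -6))² + Y) = 1/((45 - ⅔)² - 71/2) = 1/((133/3)² - 71/2) = 1/(17689/9 - 71/2) = 1/(34739/18) = 18/34739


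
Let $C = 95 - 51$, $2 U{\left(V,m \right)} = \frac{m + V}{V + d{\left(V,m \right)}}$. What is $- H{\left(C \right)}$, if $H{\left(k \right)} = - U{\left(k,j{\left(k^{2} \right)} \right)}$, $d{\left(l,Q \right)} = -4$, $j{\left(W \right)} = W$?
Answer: $\frac{99}{4} \approx 24.75$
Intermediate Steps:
$U{\left(V,m \right)} = \frac{V + m}{2 \left(-4 + V\right)}$ ($U{\left(V,m \right)} = \frac{\left(m + V\right) \frac{1}{V - 4}}{2} = \frac{\left(V + m\right) \frac{1}{-4 + V}}{2} = \frac{\frac{1}{-4 + V} \left(V + m\right)}{2} = \frac{V + m}{2 \left(-4 + V\right)}$)
$C = 44$
$H{\left(k \right)} = - \frac{k + k^{2}}{2 \left(-4 + k\right)}$
$- H{\left(C \right)} = - \frac{44 \left(-1 - 44\right)}{2 \left(-4 + 44\right)} = - \frac{44 \left(-1 - 44\right)}{2 \cdot 40} = - \frac{44 \left(-45\right)}{2 \cdot 40} = \left(-1\right) \left(- \frac{99}{4}\right) = \frac{99}{4}$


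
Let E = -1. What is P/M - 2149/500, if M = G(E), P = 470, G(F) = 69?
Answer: 86719/34500 ≈ 2.5136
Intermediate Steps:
M = 69
P/M - 2149/500 = 470/69 - 2149/500 = 86719/34500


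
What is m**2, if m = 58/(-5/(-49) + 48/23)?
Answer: 4272713956/6086089 ≈ 702.05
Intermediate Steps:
m = 65366/2467 (m = 58/(-5*(-1/49) + 48*(1/23)) = 58/(5/49 + 48/23) = 58/(2467/1127) = 58*(1127/2467) = 65366/2467 ≈ 26.496)
m**2 = (65366/2467)**2 = 4272713956/6086089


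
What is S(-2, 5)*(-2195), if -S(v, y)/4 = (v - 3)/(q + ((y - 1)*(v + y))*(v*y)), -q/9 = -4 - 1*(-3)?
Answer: 43900/111 ≈ 395.50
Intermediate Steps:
q = 9 (q = -9*(-4 - 1*(-3)) = -9*(-4 + 3) = -9*(-1) = 9)
S(v, y) = -4*(-3 + v)/(9 + v*y*(-1 + y)*(v + y)) (S(v, y) = -4*(v - 3)/(9 + ((y - 1)*(v + y))*(v*y)) = -4*(-3 + v)/(9 + ((-1 + y)*(v + y))*(v*y)) = -4*(-3 + v)/(9 + v*y*(-1 + y)*(v + y)))
S(-2, 5)*(-2195) = (4*(3 - 1*(-2))/(9 - 2*5³ + (-2)²*5² - 1*(-2)*5² - 1*5*(-2)²))*(-2195) = (4*(3 + 2)/(9 - 2*125 + 4*25 - 1*(-2)*25 - 1*5*4))*(-2195) = (4*5/(9 - 250 + 100 + 50 - 20))*(-2195) = (4*5/(-111))*(-2195) = (4*(-1/111)*5)*(-2195) = -20/111*(-2195) = 43900/111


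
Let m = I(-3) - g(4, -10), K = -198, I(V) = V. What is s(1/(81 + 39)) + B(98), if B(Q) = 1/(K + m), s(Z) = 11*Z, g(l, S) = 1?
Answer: 1051/12120 ≈ 0.086716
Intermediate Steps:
m = -4 (m = -3 - 1*1 = -3 - 1 = -4)
B(Q) = -1/202 (B(Q) = 1/(-198 - 4) = 1/(-202) = -1/202)
s(1/(81 + 39)) + B(98) = 11/(81 + 39) - 1/202 = 11/120 - 1/202 = 1051/12120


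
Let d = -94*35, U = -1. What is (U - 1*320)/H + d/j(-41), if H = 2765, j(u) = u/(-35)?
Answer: -318402911/113365 ≈ -2808.7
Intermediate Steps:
j(u) = -u/35 (j(u) = u*(-1/35) = -u/35)
d = -3290
(U - 1*320)/H + d/j(-41) = (-1 - 1*320)/2765 - 3290/((-1/35*(-41))) = (-1 - 320)*(1/2765) - 3290/41/35 = -321*1/2765 - 3290*35/41 = -321/2765 - 115150/41 = -318402911/113365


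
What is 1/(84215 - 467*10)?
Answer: 1/79545 ≈ 1.2572e-5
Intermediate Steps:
1/(84215 - 467*10) = 1/(84215 - 4670) = 1/79545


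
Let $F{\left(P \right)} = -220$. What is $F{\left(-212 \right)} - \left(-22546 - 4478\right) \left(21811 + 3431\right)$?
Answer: $682139588$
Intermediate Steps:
$F{\left(-212 \right)} - \left(-22546 - 4478\right) \left(21811 + 3431\right) = -220 - \left(-22546 - 4478\right) \left(21811 + 3431\right) = -220 - \left(-27024\right) 25242 = -220 - -682139808 = -220 + 682139808 = 682139588$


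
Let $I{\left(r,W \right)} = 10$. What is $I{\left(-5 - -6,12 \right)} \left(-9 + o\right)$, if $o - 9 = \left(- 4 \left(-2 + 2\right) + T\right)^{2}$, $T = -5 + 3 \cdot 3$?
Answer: $160$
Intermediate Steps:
$T = 4$ ($T = -5 + 9 = 4$)
$o = 25$ ($o = 9 + \left(- 4 \left(-2 + 2\right) + 4\right)^{2} = 9 + \left(\left(-4\right) 0 + 4\right)^{2} = 9 + \left(0 + 4\right)^{2} = 9 + 4^{2} = 9 + 16 = 25$)
$I{\left(-5 - -6,12 \right)} \left(-9 + o\right) = 10 \left(-9 + 25\right) = 10 \cdot 16 = 160$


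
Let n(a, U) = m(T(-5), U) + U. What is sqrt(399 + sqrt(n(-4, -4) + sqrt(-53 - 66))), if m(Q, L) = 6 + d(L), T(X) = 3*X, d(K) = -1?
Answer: sqrt(399 + sqrt(1 + I*sqrt(119))) ≈ 20.036 + 0.05567*I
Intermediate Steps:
m(Q, L) = 5 (m(Q, L) = 6 - 1 = 5)
n(a, U) = 5 + U
sqrt(399 + sqrt(n(-4, -4) + sqrt(-53 - 66))) = sqrt(399 + sqrt((5 - 4) + sqrt(-53 - 66))) = sqrt(399 + sqrt(1 + sqrt(-119))) = sqrt(399 + sqrt(1 + I*sqrt(119)))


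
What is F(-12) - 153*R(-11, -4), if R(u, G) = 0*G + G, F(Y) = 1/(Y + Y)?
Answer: 14687/24 ≈ 611.96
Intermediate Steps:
F(Y) = 1/(2*Y)
R(u, G) = G (R(u, G) = 0 + G = G)
F(-12) - 153*R(-11, -4) = (½)/(-12) - 153*(-4) = (½)*(-1/12) + 612 = -1/24 + 612 = 14687/24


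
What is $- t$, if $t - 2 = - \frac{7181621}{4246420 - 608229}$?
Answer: $- \frac{94761}{3638191} \approx -0.026046$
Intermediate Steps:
$t = \frac{94761}{3638191}$ ($t = 2 - \frac{7181621}{4246420 - 608229} = 2 - \frac{7181621}{3638191} = \frac{94761}{3638191} \approx 0.026046$)
$- t = \left(-1\right) \frac{94761}{3638191} = - \frac{94761}{3638191}$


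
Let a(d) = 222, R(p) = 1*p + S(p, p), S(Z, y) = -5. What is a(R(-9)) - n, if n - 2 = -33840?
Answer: 34060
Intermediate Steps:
n = -33838 (n = 2 - 33840 = -33838)
R(p) = -5 + p (R(p) = 1*p - 5 = p - 5 = -5 + p)
a(R(-9)) - n = 222 - 1*(-33838) = 222 + 33838 = 34060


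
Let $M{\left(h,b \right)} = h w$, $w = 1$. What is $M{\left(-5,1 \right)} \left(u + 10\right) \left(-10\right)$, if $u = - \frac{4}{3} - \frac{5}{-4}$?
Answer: $\frac{2975}{6} \approx 495.83$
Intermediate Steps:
$u = - \frac{1}{12}$ ($u = \left(-4\right) \frac{1}{3} - - \frac{5}{4} = - \frac{4}{3} + \frac{5}{4} = - \frac{1}{12} \approx -0.083333$)
$M{\left(h,b \right)} = h$ ($M{\left(h,b \right)} = h 1 = h$)
$M{\left(-5,1 \right)} \left(u + 10\right) \left(-10\right) = - 5 \left(- \frac{1}{12} + 10\right) \left(-10\right) = \left(-5\right) \frac{119}{12} \left(-10\right) = \left(- \frac{595}{12}\right) \left(-10\right) = \frac{2975}{6}$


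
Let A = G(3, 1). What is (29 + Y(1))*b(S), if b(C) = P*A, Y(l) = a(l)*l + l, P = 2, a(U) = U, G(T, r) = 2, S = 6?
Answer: 124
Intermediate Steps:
A = 2
Y(l) = l + l² (Y(l) = l*l + l = l² + l = l + l²)
b(C) = 4 (b(C) = 2*2 = 4)
(29 + Y(1))*b(S) = (29 + 1*(1 + 1))*4 = (29 + 1*2)*4 = (29 + 2)*4 = 31*4 = 124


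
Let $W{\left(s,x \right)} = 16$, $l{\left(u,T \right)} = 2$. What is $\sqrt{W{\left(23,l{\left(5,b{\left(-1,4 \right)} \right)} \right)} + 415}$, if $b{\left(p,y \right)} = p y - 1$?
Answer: $\sqrt{431} \approx 20.761$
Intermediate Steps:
$b{\left(p,y \right)} = -1 + p y$
$\sqrt{W{\left(23,l{\left(5,b{\left(-1,4 \right)} \right)} \right)} + 415} = \sqrt{16 + 415} = \sqrt{431}$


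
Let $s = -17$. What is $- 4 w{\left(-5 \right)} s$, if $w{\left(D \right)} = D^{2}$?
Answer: $1700$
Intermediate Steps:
$- 4 w{\left(-5 \right)} s = - 4 \left(-5\right)^{2} \left(-17\right) = \left(-4\right) 25 \left(-17\right) = \left(-100\right) \left(-17\right) = 1700$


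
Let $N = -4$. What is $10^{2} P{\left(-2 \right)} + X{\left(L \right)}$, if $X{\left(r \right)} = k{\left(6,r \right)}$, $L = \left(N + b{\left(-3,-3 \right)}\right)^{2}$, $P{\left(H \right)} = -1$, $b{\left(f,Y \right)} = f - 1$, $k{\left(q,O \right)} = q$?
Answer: $-94$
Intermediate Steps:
$b{\left(f,Y \right)} = -1 + f$ ($b{\left(f,Y \right)} = f - 1 = -1 + f$)
$L = 64$ ($L = \left(-4 - 4\right)^{2} = \left(-8\right)^{2} = 64$)
$X{\left(r \right)} = 6$
$10^{2} P{\left(-2 \right)} + X{\left(L \right)} = 10^{2} \left(-1\right) + 6 = 100 \left(-1\right) + 6 = -100 + 6 = -94$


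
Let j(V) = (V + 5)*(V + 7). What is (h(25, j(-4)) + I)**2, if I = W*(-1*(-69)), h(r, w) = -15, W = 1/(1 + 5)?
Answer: 49/4 ≈ 12.250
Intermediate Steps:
j(V) = (5 + V)*(7 + V)
W = 1/6 ≈ 0.16667
I = 23/2 (I = (-1*(-69))/6 = (1/6)*69 = 23/2 ≈ 11.500)
(h(25, j(-4)) + I)**2 = (-15 + 23/2)**2 = (-7/2)**2 = 49/4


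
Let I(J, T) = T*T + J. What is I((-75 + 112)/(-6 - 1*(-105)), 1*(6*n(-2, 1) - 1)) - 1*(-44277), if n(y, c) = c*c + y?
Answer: 4388311/99 ≈ 44326.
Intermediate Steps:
n(y, c) = y + c² (n(y, c) = c² + y = y + c²)
I(J, T) = J + T² (I(J, T) = T² + J = J + T²)
I((-75 + 112)/(-6 - 1*(-105)), 1*(6*n(-2, 1) - 1)) - 1*(-44277) = ((-75 + 112)/(-6 - 1*(-105)) + (1*(6*(-2 + 1²) - 1))²) - 1*(-44277) = (37/(-6 + 105) + (1*(6*(-2 + 1) - 1))²) + 44277 = (37/99 + (1*(6*(-1) - 1))²) + 44277 = (37*(1/99) + (1*(-6 - 1))²) + 44277 = (37/99 + (1*(-7))²) + 44277 = (37/99 + (-7)²) + 44277 = (37/99 + 49) + 44277 = 4888/99 + 44277 = 4388311/99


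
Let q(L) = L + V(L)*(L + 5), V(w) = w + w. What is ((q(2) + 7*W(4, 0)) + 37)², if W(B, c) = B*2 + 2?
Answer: 18769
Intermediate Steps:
V(w) = 2*w
W(B, c) = 2 + 2*B (W(B, c) = 2*B + 2 = 2 + 2*B)
q(L) = L + 2*L*(5 + L) (q(L) = L + (2*L)*(L + 5) = L + (2*L)*(5 + L) = L + 2*L*(5 + L))
((q(2) + 7*W(4, 0)) + 37)² = ((2*(11 + 2*2) + 7*(2 + 2*4)) + 37)² = ((2*(11 + 4) + 7*(2 + 8)) + 37)² = ((2*15 + 7*10) + 37)² = ((30 + 70) + 37)² = (100 + 37)² = 137² = 18769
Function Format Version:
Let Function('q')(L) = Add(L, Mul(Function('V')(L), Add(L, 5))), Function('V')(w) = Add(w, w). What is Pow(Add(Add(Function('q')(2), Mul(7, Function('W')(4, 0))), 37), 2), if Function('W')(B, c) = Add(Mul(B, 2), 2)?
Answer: 18769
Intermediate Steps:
Function('V')(w) = Mul(2, w)
Function('W')(B, c) = Add(2, Mul(2, B)) (Function('W')(B, c) = Add(Mul(2, B), 2) = Add(2, Mul(2, B)))
Function('q')(L) = Add(L, Mul(2, L, Add(5, L))) (Function('q')(L) = Add(L, Mul(Mul(2, L), Add(L, 5))) = Add(L, Mul(Mul(2, L), Add(5, L))) = Add(L, Mul(2, L, Add(5, L))))
Pow(Add(Add(Function('q')(2), Mul(7, Function('W')(4, 0))), 37), 2) = Pow(Add(Add(Mul(2, Add(11, Mul(2, 2))), Mul(7, Add(2, Mul(2, 4)))), 37), 2) = Pow(Add(Add(Mul(2, Add(11, 4)), Mul(7, Add(2, 8))), 37), 2) = Pow(Add(Add(Mul(2, 15), Mul(7, 10)), 37), 2) = Pow(Add(Add(30, 70), 37), 2) = Pow(Add(100, 37), 2) = Pow(137, 2) = 18769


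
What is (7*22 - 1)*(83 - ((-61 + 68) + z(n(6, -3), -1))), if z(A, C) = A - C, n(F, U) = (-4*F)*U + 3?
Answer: 0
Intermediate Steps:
n(F, U) = 3 - 4*F*U (n(F, U) = -4*F*U + 3 = 3 - 4*F*U)
(7*22 - 1)*(83 - ((-61 + 68) + z(n(6, -3), -1))) = (7*22 - 1)*(83 - ((-61 + 68) + ((3 - 4*6*(-3)) - 1*(-1)))) = (154 - 1)*(83 - (7 + ((3 + 72) + 1))) = 153*(83 - (7 + (75 + 1))) = 153*(83 - (7 + 76)) = 153*(83 - 1*83) = 153*(83 - 83) = 153*0 = 0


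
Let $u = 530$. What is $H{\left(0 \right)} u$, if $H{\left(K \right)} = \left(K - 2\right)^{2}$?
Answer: $2120$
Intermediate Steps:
$H{\left(K \right)} = \left(-2 + K\right)^{2}$
$H{\left(0 \right)} u = \left(-2 + 0\right)^{2} \cdot 530 = \left(-2\right)^{2} \cdot 530 = 4 \cdot 530 = 2120$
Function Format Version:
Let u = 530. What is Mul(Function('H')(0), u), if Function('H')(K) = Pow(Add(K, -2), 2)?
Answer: 2120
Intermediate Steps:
Function('H')(K) = Pow(Add(-2, K), 2)
Mul(Function('H')(0), u) = Mul(Pow(Add(-2, 0), 2), 530) = Mul(Pow(-2, 2), 530) = Mul(4, 530) = 2120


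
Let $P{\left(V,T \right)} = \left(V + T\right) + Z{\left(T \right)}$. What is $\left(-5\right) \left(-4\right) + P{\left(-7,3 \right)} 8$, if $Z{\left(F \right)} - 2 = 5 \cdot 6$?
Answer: $244$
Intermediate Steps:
$Z{\left(F \right)} = 32$ ($Z{\left(F \right)} = 2 + 5 \cdot 6 = 2 + 30 = 32$)
$P{\left(V,T \right)} = 32 + T + V$ ($P{\left(V,T \right)} = \left(V + T\right) + 32 = \left(T + V\right) + 32 = 32 + T + V$)
$\left(-5\right) \left(-4\right) + P{\left(-7,3 \right)} 8 = \left(-5\right) \left(-4\right) + \left(32 + 3 - 7\right) 8 = 20 + 28 \cdot 8 = 20 + 224 = 244$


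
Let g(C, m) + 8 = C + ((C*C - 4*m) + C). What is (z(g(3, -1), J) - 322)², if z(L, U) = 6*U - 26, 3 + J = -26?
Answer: 272484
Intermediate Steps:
J = -29 (J = -3 - 26 = -29)
g(C, m) = -8 + C² - 4*m + 2*C (g(C, m) = -8 + (C + ((C*C - 4*m) + C)) = -8 + (C + ((C² - 4*m) + C)) = -8 + (C + (C + C² - 4*m)) = -8 + (C² - 4*m + 2*C) = -8 + C² - 4*m + 2*C)
z(L, U) = -26 + 6*U
(z(g(3, -1), J) - 322)² = ((-26 + 6*(-29)) - 322)² = ((-26 - 174) - 322)² = (-200 - 322)² = (-522)² = 272484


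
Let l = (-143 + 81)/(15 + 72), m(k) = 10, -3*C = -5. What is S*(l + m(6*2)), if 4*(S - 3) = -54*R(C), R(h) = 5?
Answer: -17372/29 ≈ -599.03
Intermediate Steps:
C = 5/3 (C = -⅓*(-5) = 5/3 ≈ 1.6667)
S = -129/2 (S = 3 + (-54*5)/4 = 3 + (¼)*(-270) = 3 - 135/2 = -129/2 ≈ -64.500)
l = -62/87 ≈ -0.71264
S*(l + m(6*2)) = -129*(-62/87 + 10)/2 = -129/2*808/87 = -17372/29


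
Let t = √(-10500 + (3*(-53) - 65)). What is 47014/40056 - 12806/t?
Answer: 23507/20028 + 6403*I*√2681/2681 ≈ 1.1737 + 123.66*I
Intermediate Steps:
t = 2*I*√2681 (t = √(-10500 + (-159 - 65)) = √(-10500 - 224) = √(-10724) = 2*I*√2681 ≈ 103.56*I)
47014/40056 - 12806/t = 47014/40056 - 12806*(-I*√2681/5362) = 47014*(1/40056) - (-6403)*I*√2681/2681 = 23507/20028 + 6403*I*√2681/2681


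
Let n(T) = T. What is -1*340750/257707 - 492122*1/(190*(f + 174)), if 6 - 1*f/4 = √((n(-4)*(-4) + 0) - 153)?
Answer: -6947772703073/506731851170 - 246061*I*√137/983155 ≈ -13.711 - 2.9294*I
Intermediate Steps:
f = 24 - 4*I*√137 (f = 24 - 4*√((-4*(-4) + 0) - 153) = 24 - 4*√((16 + 0) - 153) = 24 - 4*√(16 - 153) = 24 - 4*I*√137 ≈ 24.0 - 46.819*I)
-1*340750/257707 - 492122*1/(190*(f + 174)) = -1*340750/257707 - 492122*1/(190*((24 - 4*I*√137) + 174)) = -340750*1/257707 - 492122*1/(190*(198 - 4*I*√137)) = -340750/257707 - 492122/(37620 - 760*I*√137)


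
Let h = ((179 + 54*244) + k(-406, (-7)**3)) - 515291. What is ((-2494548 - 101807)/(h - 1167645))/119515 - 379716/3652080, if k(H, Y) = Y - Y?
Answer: -1262650639552309/12145599089650620 ≈ -0.10396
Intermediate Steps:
k(H, Y) = 0
h = -501936 (h = ((179 + 54*244) + 0) - 515291 = ((179 + 13176) + 0) - 515291 = (13355 + 0) - 515291 = 13355 - 515291 = -501936)
((-2494548 - 101807)/(h - 1167645))/119515 - 379716/3652080 = ((-2494548 - 101807)/(-501936 - 1167645))/119515 - 379716/3652080 = -2596355/(-1669581)*(1/119515) - 379716*1/3652080 = -2596355*(-1/1669581)*(1/119515) - 31643/304340 = (2596355/1669581)*(1/119515) - 31643/304340 = 519271/39907994643 - 31643/304340 = -1262650639552309/12145599089650620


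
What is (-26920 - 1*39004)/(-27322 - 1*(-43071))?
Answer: -65924/15749 ≈ -4.1859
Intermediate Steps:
(-26920 - 1*39004)/(-27322 - 1*(-43071)) = (-26920 - 39004)/(-27322 + 43071) = -65924/15749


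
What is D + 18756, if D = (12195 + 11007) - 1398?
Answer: 40560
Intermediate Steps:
D = 21804 (D = 23202 - 1398 = 21804)
D + 18756 = 21804 + 18756 = 40560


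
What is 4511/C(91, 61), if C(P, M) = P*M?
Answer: 347/427 ≈ 0.81265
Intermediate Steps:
C(P, M) = M*P
4511/C(91, 61) = 4511/((61*91)) = 4511/5551 = 4511*(1/5551) = 347/427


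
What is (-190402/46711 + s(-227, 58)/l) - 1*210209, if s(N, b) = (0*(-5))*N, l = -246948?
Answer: -9819263001/46711 ≈ -2.1021e+5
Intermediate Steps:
s(N, b) = 0 (s(N, b) = 0*N = 0)
(-190402/46711 + s(-227, 58)/l) - 1*210209 = (-190402/46711 + 0/(-246948)) - 1*210209 = (-190402*1/46711 + 0*(-1/246948)) - 210209 = (-190402/46711 + 0) - 210209 = -190402/46711 - 210209 = -9819263001/46711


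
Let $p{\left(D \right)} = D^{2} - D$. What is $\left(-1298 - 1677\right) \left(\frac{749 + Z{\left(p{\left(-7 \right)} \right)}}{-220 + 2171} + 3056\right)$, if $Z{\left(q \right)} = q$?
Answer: $- \frac{17740106475}{1951} \approx -9.0928 \cdot 10^{6}$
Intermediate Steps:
$\left(-1298 - 1677\right) \left(\frac{749 + Z{\left(p{\left(-7 \right)} \right)}}{-220 + 2171} + 3056\right) = \left(-1298 - 1677\right) \left(\frac{749 - 7 \left(-1 - 7\right)}{-220 + 2171} + 3056\right) = - 2975 \left(\frac{749 - -56}{1951} + 3056\right) = - 2975 \left(\left(749 + 56\right) \frac{1}{1951} + 3056\right) = - 2975 \left(805 \cdot \frac{1}{1951} + 3056\right) = - 2975 \left(\frac{805}{1951} + 3056\right) = \left(-2975\right) \frac{5963061}{1951} = - \frac{17740106475}{1951}$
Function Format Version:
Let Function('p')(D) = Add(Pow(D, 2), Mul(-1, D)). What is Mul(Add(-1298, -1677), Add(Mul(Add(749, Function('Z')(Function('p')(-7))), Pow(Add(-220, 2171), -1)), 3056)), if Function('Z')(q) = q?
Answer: Rational(-17740106475, 1951) ≈ -9.0928e+6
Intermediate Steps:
Mul(Add(-1298, -1677), Add(Mul(Add(749, Function('Z')(Function('p')(-7))), Pow(Add(-220, 2171), -1)), 3056)) = Mul(Add(-1298, -1677), Add(Mul(Add(749, Mul(-7, Add(-1, -7))), Pow(Add(-220, 2171), -1)), 3056)) = Mul(-2975, Add(Mul(Add(749, Mul(-7, -8)), Pow(1951, -1)), 3056)) = Mul(-2975, Add(Mul(Add(749, 56), Rational(1, 1951)), 3056)) = Mul(-2975, Add(Mul(805, Rational(1, 1951)), 3056)) = Mul(-2975, Add(Rational(805, 1951), 3056)) = Mul(-2975, Rational(5963061, 1951)) = Rational(-17740106475, 1951)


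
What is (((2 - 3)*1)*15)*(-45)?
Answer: 675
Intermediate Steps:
(((2 - 3)*1)*15)*(-45) = (-1*1*15)*(-45) = -1*15*(-45) = -15*(-45) = 675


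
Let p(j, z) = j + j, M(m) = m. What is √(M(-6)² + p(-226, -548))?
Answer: 4*I*√26 ≈ 20.396*I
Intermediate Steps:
p(j, z) = 2*j
√(M(-6)² + p(-226, -548)) = √((-6)² + 2*(-226)) = √(36 - 452) = √(-416) = 4*I*√26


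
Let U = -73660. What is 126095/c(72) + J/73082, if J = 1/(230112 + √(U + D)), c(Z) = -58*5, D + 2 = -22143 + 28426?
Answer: (-921527479*√67379 + 212054531247619*I)/(2119378*(√67379 - 230112*I)) ≈ -434.81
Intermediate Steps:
D = 6281 (D = -2 + (-22143 + 28426) = -2 + 6283 = 6281)
c(Z) = -290
J = 1/(230112 + I*√67379) (J = 1/(230112 + √(-73660 + 6281)) = 1/(230112 + √(-67379)) = 1/(230112 + I*√67379) ≈ 4.3457e-6 - 4.9e-9*I)
126095/c(72) + J/73082 = 126095/(-290) + (230112/52951599923 - I*√67379/52951599923)/73082 = 126095*(-1/290) + (230112/52951599923 - I*√67379/52951599923)*(1/73082) = -25219/58 + (115056/1934904412786343 - I*√67379/3869808825572686) = -48796354386052110869/112224455941607894 - I*√67379/3869808825572686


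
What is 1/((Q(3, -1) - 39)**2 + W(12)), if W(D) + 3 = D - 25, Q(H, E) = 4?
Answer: 1/1209 ≈ 0.00082713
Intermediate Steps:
W(D) = -28 + D (W(D) = -3 + (D - 25) = -3 + (-25 + D) = -28 + D)
1/((Q(3, -1) - 39)**2 + W(12)) = 1/((4 - 39)**2 + (-28 + 12)) = 1/((-35)**2 - 16) = 1/(1225 - 16) = 1/1209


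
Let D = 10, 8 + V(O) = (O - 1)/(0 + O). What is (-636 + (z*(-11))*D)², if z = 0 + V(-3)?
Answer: 85264/9 ≈ 9473.8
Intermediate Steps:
V(O) = -8 + (-1 + O)/O (V(O) = -8 + (O - 1)/(0 + O) = -8 + (-1 + O)/O)
z = -20/3 (z = 0 + (-7 - 1/(-3)) = 0 + (-7 - 1*(-⅓)) = 0 + (-7 + ⅓) = 0 - 20/3 = -20/3 ≈ -6.6667)
(-636 + (z*(-11))*D)² = (-636 - 20/3*(-11)*10)² = (-636 + (220/3)*10)² = (-636 + 2200/3)² = (292/3)² = 85264/9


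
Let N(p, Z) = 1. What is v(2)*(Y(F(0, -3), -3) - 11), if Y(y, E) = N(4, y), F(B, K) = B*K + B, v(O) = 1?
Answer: -10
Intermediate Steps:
F(B, K) = B + B*K
Y(y, E) = 1
v(2)*(Y(F(0, -3), -3) - 11) = 1*(1 - 11) = 1*(-10) = -10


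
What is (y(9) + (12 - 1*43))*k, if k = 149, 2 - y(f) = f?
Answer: -5662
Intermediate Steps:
y(f) = 2 - f
(y(9) + (12 - 1*43))*k = ((2 - 1*9) + (12 - 1*43))*149 = ((2 - 9) + (12 - 43))*149 = (-7 - 31)*149 = -38*149 = -5662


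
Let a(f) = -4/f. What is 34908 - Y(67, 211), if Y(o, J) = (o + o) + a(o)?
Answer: 2329862/67 ≈ 34774.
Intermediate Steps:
Y(o, J) = -4/o + 2*o (Y(o, J) = (o + o) - 4/o = 2*o - 4/o = -4/o + 2*o)
34908 - Y(67, 211) = 34908 - (-4/67 + 2*67) = 34908 - (-4*1/67 + 134) = 34908 - (-4/67 + 134) = 34908 - 1*8974/67 = 34908 - 8974/67 = 2329862/67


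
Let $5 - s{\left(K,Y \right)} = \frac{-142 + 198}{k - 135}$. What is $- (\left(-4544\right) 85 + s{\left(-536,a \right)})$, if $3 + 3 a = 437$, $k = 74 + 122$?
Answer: $\frac{23560391}{61} \approx 3.8624 \cdot 10^{5}$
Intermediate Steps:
$k = 196$
$a = \frac{434}{3}$ ($a = -1 + \frac{1}{3} \cdot 437 = -1 + \frac{437}{3} = \frac{434}{3} \approx 144.67$)
$s{\left(K,Y \right)} = \frac{249}{61}$ ($s{\left(K,Y \right)} = 5 - \frac{-142 + 198}{196 - 135} = 5 - \frac{56}{61} = \frac{249}{61}$)
$- (\left(-4544\right) 85 + s{\left(-536,a \right)}) = - (\left(-4544\right) 85 + \frac{249}{61}) = - (-386240 + \frac{249}{61}) = \left(-1\right) \left(- \frac{23560391}{61}\right) = \frac{23560391}{61}$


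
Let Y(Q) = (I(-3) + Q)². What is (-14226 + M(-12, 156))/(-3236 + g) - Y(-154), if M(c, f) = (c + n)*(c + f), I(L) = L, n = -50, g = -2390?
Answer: -69326060/2813 ≈ -24645.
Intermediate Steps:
M(c, f) = (-50 + c)*(c + f) (M(c, f) = (c - 50)*(c + f) = (-50 + c)*(c + f))
Y(Q) = (-3 + Q)²
(-14226 + M(-12, 156))/(-3236 + g) - Y(-154) = (-14226 + ((-12)² - 50*(-12) - 50*156 - 12*156))/(-3236 - 2390) - (-3 - 154)² = (-14226 + (144 + 600 - 7800 - 1872))/(-5626) - 1*(-157)² = (-14226 - 8928)*(-1/5626) - 1*24649 = -23154*(-1/5626) - 24649 = 11577/2813 - 24649 = -69326060/2813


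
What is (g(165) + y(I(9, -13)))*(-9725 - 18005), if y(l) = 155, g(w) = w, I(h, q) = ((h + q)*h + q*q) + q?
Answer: -8873600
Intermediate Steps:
I(h, q) = q + q² + h*(h + q) (I(h, q) = (h*(h + q) + q²) + q = (q² + h*(h + q)) + q = q + q² + h*(h + q))
(g(165) + y(I(9, -13)))*(-9725 - 18005) = (165 + 155)*(-9725 - 18005) = 320*(-27730) = -8873600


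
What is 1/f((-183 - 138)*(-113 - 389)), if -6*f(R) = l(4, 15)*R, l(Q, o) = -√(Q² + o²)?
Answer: √241/6472537 ≈ 2.3985e-6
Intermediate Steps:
f(R) = R*√241/6 (f(R) = -(-√(4² + 15²))*R/6 = -(-√(16 + 225))*R/6 = -(-√241)*R/6 = -(-1)*R*√241/6 = R*√241/6)
1/f((-183 - 138)*(-113 - 389)) = 1/(((-183 - 138)*(-113 - 389))*√241/6) = 1/((-321*(-502))*√241/6) = 1/((⅙)*161142*√241) = 1/(26857*√241) = √241/6472537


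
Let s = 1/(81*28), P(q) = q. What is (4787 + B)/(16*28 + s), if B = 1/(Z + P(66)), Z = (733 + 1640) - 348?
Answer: 7567271208/708197305 ≈ 10.685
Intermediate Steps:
Z = 2025 (Z = 2373 - 348 = 2025)
B = 1/2091 (B = 1/(2025 + 66) = 1/2091 ≈ 0.00047824)
s = 1/2268 ≈ 0.00044092
(4787 + B)/(16*28 + s) = (4787 + 1/2091)/(16*28 + 1/2268) = 10009618/(2091*(448 + 1/2268)) = 10009618/(2091*(1016065/2268)) = (10009618/2091)*(2268/1016065) = 7567271208/708197305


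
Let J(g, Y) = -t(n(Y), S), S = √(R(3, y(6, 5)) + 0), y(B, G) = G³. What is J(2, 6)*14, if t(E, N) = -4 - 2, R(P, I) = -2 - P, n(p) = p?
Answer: 84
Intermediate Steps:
S = I*√5 (S = √((-2 - 1*3) + 0) = √((-2 - 3) + 0) = √(-5 + 0) = √(-5) = I*√5 ≈ 2.2361*I)
t(E, N) = -6
J(g, Y) = 6 (J(g, Y) = -1*(-6) = 6)
J(2, 6)*14 = 6*14 = 84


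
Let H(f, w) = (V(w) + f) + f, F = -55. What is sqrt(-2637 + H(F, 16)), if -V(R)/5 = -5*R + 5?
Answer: 2*I*sqrt(593) ≈ 48.703*I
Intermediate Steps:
V(R) = -25 + 25*R (V(R) = -5*(-5*R + 5) = -5*(5 - 5*R) = -25 + 25*R)
H(f, w) = -25 + 2*f + 25*w (H(f, w) = ((-25 + 25*w) + f) + f = (-25 + f + 25*w) + f = -25 + 2*f + 25*w)
sqrt(-2637 + H(F, 16)) = sqrt(-2637 + (-25 + 2*(-55) + 25*16)) = sqrt(-2637 + (-25 - 110 + 400)) = sqrt(-2637 + 265) = sqrt(-2372) = 2*I*sqrt(593)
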